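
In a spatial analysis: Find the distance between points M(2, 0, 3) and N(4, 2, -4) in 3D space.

d = √[(x₂-x₁)² + (y₂-y₁)² + (z₂-z₁)²]
  = √[2² + 2² + (-7)²]
  = √[4 + 4 + 49]
  = √57
  ≈ 7.55

7.55


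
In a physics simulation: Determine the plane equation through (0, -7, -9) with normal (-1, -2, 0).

The plane through P with normal n = (a, b, c) satisfies n·(r - P) = 0,
i.e. ax + by + cz = a·x₀ + b·y₀ + c·z₀.
d = (-1)·0 + (-2)·(-7) + 0·(-9)
  = 0 + 14 + 0
  = 14
Equation: -x - 2y = 14

-x - 2y = 14


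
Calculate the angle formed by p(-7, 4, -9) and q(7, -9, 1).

p·q = (-7)·7 + 4·(-9) + (-9)·1 = -49 - 36 - 9 = -94
|p| = √((-7)² + 4² + (-9)²) = √146 ≈ 12.08
|q| = √(7² + (-9)² + 1²) = √131 ≈ 11.45
cos θ = (p·q)/(|p||q|) = -94/(12.08·11.45) ≈ -0.6797
θ = arccos(-0.6797) ≈ 132.8°

132.8°


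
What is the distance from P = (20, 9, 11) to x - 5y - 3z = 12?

distance = |a·x₀ + b·y₀ + c·z₀ - d| / √(a² + b² + c²)
  = |1·20 + (-5)·9 + (-3)·11 - 12| / √(1² + (-5)² + (-3)²)
  = |20 - 45 - 33 - 12| / √(1 + 25 + 9)
  = |-70| / √35
  = 70 / 5.916
  ≈ 11.83

11.83


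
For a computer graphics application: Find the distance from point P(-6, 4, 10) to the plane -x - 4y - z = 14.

distance = |a·x₀ + b·y₀ + c·z₀ - d| / √(a² + b² + c²)
  = |(-1)·(-6) + (-4)·4 + (-1)·10 - 14| / √((-1)² + (-4)² + (-1)²)
  = |6 - 16 - 10 - 14| / √(1 + 16 + 1)
  = |-34| / √18
  = 34 / 4.243
  ≈ 8.014

8.014


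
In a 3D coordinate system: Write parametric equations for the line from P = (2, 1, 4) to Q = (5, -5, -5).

Direction vector d = Q - P = (5 - 2, -5 - 1, -5 - 4) = (3, -6, -9)
Parametric form r = P + t·d:
x = 2 + 3t, y = 1 - 6t, z = 4 - 9t

x = 2 + 3t, y = 1 - 6t, z = 4 - 9t


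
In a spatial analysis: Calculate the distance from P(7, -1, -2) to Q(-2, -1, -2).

d = √[(x₂-x₁)² + (y₂-y₁)² + (z₂-z₁)²]
  = √[(-9)² + 0² + 0²]
  = √[81 + 0 + 0]
  = √81
  ≈ 9

9


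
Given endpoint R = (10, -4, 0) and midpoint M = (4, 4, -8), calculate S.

S = 2M - R
  = (2·4 - 10, 2·4 - (-4), 2·(-8) - 0)
  = (8 - 10, 8 + 4, -16 + 0)
  = (-2, 12, -16)

(-2, 12, -16)


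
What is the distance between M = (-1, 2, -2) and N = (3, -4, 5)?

d = √[(x₂-x₁)² + (y₂-y₁)² + (z₂-z₁)²]
  = √[4² + (-6)² + 7²]
  = √[16 + 36 + 49]
  = √101
  ≈ 10.05

10.05


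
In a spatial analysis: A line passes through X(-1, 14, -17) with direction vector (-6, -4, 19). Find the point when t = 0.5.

P(t) = X + t·d
  = (-1 + (-6)·0.5, 14 + (-4)·0.5, -17 + 19·0.5)
  = (-1 - 3, 14 - 2, -17 + 9.5)
  = (-4, 12, -7.5)

(-4, 12, -7.5)


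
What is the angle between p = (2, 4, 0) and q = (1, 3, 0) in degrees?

p·q = 2·1 + 4·3 + 0·0 = 2 + 12 + 0 = 14
|p| = √(2² + 4² + 0²) = √20 ≈ 4.472
|q| = √(1² + 3² + 0²) = √10 ≈ 3.162
cos θ = (p·q)/(|p||q|) = 14/(4.472·3.162) ≈ 0.9899
θ = arccos(0.9899) ≈ 8.13°

8.13°


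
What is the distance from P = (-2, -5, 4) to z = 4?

distance = |a·x₀ + b·y₀ + c·z₀ - d| / √(a² + b² + c²)
  = |0·(-2) + 0·(-5) + 1·4 - 4| / √(0² + 0² + 1²)
  = |0 + 0 + 4 - 4| / √(0 + 0 + 1)
  = |0| / √1
  = 0 / 1
  ≈ 0

0


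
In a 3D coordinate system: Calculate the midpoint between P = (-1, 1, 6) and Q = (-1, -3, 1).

M = ((x₁+x₂)/2, (y₁+y₂)/2, (z₁+z₂)/2)
  = ((-1 - 1)/2, (1 - 3)/2, (6 + 1)/2)
  = (-2/2, -2/2, 7/2)
  = (-1, -1, 3.5)

(-1, -1, 3.5)


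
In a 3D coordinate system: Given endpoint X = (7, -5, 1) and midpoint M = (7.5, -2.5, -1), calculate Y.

Y = 2M - X
  = (2·7.5 - 7, 2·(-2.5) - (-5), 2·(-1) - 1)
  = (15 - 7, -5 + 5, -2 - 1)
  = (8, 0, -3)

(8, 0, -3)


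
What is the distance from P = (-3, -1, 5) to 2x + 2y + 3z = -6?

distance = |a·x₀ + b·y₀ + c·z₀ - d| / √(a² + b² + c²)
  = |2·(-3) + 2·(-1) + 3·5 - (-6)| / √(2² + 2² + 3²)
  = |-6 - 2 + 15 + 6| / √(4 + 4 + 9)
  = |13| / √17
  = 13 / 4.123
  ≈ 3.153

3.153


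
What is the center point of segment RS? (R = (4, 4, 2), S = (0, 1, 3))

M = ((x₁+x₂)/2, (y₁+y₂)/2, (z₁+z₂)/2)
  = ((4 + 0)/2, (4 + 1)/2, (2 + 3)/2)
  = (4/2, 5/2, 5/2)
  = (2, 2.5, 2.5)

(2, 2.5, 2.5)


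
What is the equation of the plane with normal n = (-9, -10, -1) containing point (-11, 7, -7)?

The plane through P with normal n = (a, b, c) satisfies n·(r - P) = 0,
i.e. ax + by + cz = a·x₀ + b·y₀ + c·z₀.
d = (-9)·(-11) + (-10)·7 + (-1)·(-7)
  = 99 - 70 + 7
  = 36
Equation: -9x - 10y - z = 36

-9x - 10y - z = 36


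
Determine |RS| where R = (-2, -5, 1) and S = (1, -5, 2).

d = √[(x₂-x₁)² + (y₂-y₁)² + (z₂-z₁)²]
  = √[3² + 0² + 1²]
  = √[9 + 0 + 1]
  = √10
  ≈ 3.162

3.162


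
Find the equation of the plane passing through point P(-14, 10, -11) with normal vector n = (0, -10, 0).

The plane through P with normal n = (a, b, c) satisfies n·(r - P) = 0,
i.e. ax + by + cz = a·x₀ + b·y₀ + c·z₀.
d = 0·(-14) + (-10)·10 + 0·(-11)
  = 0 - 100 + 0
  = -100
Equation: -10y = -100

-10y = -100


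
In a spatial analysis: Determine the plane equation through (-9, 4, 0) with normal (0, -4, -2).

The plane through P with normal n = (a, b, c) satisfies n·(r - P) = 0,
i.e. ax + by + cz = a·x₀ + b·y₀ + c·z₀.
d = 0·(-9) + (-4)·4 + (-2)·0
  = 0 - 16 + 0
  = -16
Equation: -4y - 2z = -16

-4y - 2z = -16


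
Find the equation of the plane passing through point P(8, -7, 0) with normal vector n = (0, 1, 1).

The plane through P with normal n = (a, b, c) satisfies n·(r - P) = 0,
i.e. ax + by + cz = a·x₀ + b·y₀ + c·z₀.
d = 0·8 + 1·(-7) + 1·0
  = 0 - 7 + 0
  = -7
Equation: y + z = -7

y + z = -7


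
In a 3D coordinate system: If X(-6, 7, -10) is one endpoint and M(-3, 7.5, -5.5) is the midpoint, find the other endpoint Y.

Y = 2M - X
  = (2·(-3) - (-6), 2·7.5 - 7, 2·(-5.5) - (-10))
  = (-6 + 6, 15 - 7, -11 + 10)
  = (0, 8, -1)

(0, 8, -1)


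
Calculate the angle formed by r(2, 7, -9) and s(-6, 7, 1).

r·s = 2·(-6) + 7·7 + (-9)·1 = -12 + 49 - 9 = 28
|r| = √(2² + 7² + (-9)²) = √134 ≈ 11.58
|s| = √((-6)² + 7² + 1²) = √86 ≈ 9.274
cos θ = (r·s)/(|r||s|) = 28/(11.58·9.274) ≈ 0.2608
θ = arccos(0.2608) ≈ 74.88°

74.88°


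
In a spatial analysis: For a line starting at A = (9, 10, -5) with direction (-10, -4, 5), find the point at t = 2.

P(t) = A + t·d
  = (9 + (-10)·2, 10 + (-4)·2, -5 + 5·2)
  = (9 - 20, 10 - 8, -5 + 10)
  = (-11, 2, 5)

(-11, 2, 5)


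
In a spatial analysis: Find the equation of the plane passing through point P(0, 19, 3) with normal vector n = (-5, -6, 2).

The plane through P with normal n = (a, b, c) satisfies n·(r - P) = 0,
i.e. ax + by + cz = a·x₀ + b·y₀ + c·z₀.
d = (-5)·0 + (-6)·19 + 2·3
  = 0 - 114 + 6
  = -108
Equation: -5x - 6y + 2z = -108

-5x - 6y + 2z = -108


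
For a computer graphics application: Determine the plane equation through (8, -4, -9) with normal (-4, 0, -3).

The plane through P with normal n = (a, b, c) satisfies n·(r - P) = 0,
i.e. ax + by + cz = a·x₀ + b·y₀ + c·z₀.
d = (-4)·8 + 0·(-4) + (-3)·(-9)
  = -32 + 0 + 27
  = -5
Equation: -4x - 3z = -5

-4x - 3z = -5


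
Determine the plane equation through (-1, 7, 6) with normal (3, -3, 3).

The plane through P with normal n = (a, b, c) satisfies n·(r - P) = 0,
i.e. ax + by + cz = a·x₀ + b·y₀ + c·z₀.
d = 3·(-1) + (-3)·7 + 3·6
  = -3 - 21 + 18
  = -6
Equation: 3x - 3y + 3z = -6

3x - 3y + 3z = -6


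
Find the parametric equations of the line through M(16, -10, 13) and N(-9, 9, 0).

Direction vector d = N - M = (-9 - 16, 9 + 10, 0 - 13) = (-25, 19, -13)
Parametric form r = M + t·d:
x = 16 - 25t, y = -10 + 19t, z = 13 - 13t

x = 16 - 25t, y = -10 + 19t, z = 13 - 13t


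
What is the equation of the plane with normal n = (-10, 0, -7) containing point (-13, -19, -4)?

The plane through P with normal n = (a, b, c) satisfies n·(r - P) = 0,
i.e. ax + by + cz = a·x₀ + b·y₀ + c·z₀.
d = (-10)·(-13) + 0·(-19) + (-7)·(-4)
  = 130 + 0 + 28
  = 158
Equation: -10x - 7z = 158

-10x - 7z = 158


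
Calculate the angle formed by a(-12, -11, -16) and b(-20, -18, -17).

a·b = (-12)·(-20) + (-11)·(-18) + (-16)·(-17) = 240 + 198 + 272 = 710
|a| = √((-12)² + (-11)² + (-16)²) = √521 ≈ 22.83
|b| = √((-20)² + (-18)² + (-17)²) = √1013 ≈ 31.83
cos θ = (a·b)/(|a||b|) = 710/(22.83·31.83) ≈ 0.9773
θ = arccos(0.9773) ≈ 12.23°

12.23°


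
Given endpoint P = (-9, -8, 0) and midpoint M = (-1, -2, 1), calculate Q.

Q = 2M - P
  = (2·(-1) - (-9), 2·(-2) - (-8), 2·1 - 0)
  = (-2 + 9, -4 + 8, 2 + 0)
  = (7, 4, 2)

(7, 4, 2)


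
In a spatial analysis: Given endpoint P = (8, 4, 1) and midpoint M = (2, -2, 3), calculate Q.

Q = 2M - P
  = (2·2 - 8, 2·(-2) - 4, 2·3 - 1)
  = (4 - 8, -4 - 4, 6 - 1)
  = (-4, -8, 5)

(-4, -8, 5)


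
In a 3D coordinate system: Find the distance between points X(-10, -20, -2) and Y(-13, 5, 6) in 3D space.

d = √[(x₂-x₁)² + (y₂-y₁)² + (z₂-z₁)²]
  = √[(-3)² + 25² + 8²]
  = √[9 + 625 + 64]
  = √698
  ≈ 26.42

26.42


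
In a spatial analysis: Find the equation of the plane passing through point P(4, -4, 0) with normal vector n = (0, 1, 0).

The plane through P with normal n = (a, b, c) satisfies n·(r - P) = 0,
i.e. ax + by + cz = a·x₀ + b·y₀ + c·z₀.
d = 0·4 + 1·(-4) + 0·0
  = 0 - 4 + 0
  = -4
Equation: y = -4

y = -4


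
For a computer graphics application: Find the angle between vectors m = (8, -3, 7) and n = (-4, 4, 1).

m·n = 8·(-4) + (-3)·4 + 7·1 = -32 - 12 + 7 = -37
|m| = √(8² + (-3)² + 7²) = √122 ≈ 11.05
|n| = √((-4)² + 4² + 1²) = √33 ≈ 5.745
cos θ = (m·n)/(|m||n|) = -37/(11.05·5.745) ≈ -0.5831
θ = arccos(-0.5831) ≈ 125.7°

125.7°


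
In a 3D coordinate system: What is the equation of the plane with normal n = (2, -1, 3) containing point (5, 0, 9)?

The plane through P with normal n = (a, b, c) satisfies n·(r - P) = 0,
i.e. ax + by + cz = a·x₀ + b·y₀ + c·z₀.
d = 2·5 + (-1)·0 + 3·9
  = 10 + 0 + 27
  = 37
Equation: 2x - y + 3z = 37

2x - y + 3z = 37


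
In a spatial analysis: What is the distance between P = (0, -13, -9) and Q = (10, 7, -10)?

d = √[(x₂-x₁)² + (y₂-y₁)² + (z₂-z₁)²]
  = √[10² + 20² + (-1)²]
  = √[100 + 400 + 1]
  = √501
  ≈ 22.38

22.38


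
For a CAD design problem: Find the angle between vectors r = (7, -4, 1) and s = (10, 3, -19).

r·s = 7·10 + (-4)·3 + 1·(-19) = 70 - 12 - 19 = 39
|r| = √(7² + (-4)² + 1²) = √66 ≈ 8.124
|s| = √(10² + 3² + (-19)²) = √470 ≈ 21.68
cos θ = (r·s)/(|r||s|) = 39/(8.124·21.68) ≈ 0.2214
θ = arccos(0.2214) ≈ 77.21°

77.21°


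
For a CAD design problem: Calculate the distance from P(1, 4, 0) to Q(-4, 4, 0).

d = √[(x₂-x₁)² + (y₂-y₁)² + (z₂-z₁)²]
  = √[(-5)² + 0² + 0²]
  = √[25 + 0 + 0]
  = √25
  ≈ 5

5


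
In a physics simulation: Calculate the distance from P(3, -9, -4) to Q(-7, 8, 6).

d = √[(x₂-x₁)² + (y₂-y₁)² + (z₂-z₁)²]
  = √[(-10)² + 17² + 10²]
  = √[100 + 289 + 100]
  = √489
  ≈ 22.11

22.11


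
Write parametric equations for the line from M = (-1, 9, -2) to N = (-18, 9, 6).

Direction vector d = N - M = (-18 + 1, 9 - 9, 6 + 2) = (-17, 0, 8)
Parametric form r = M + t·d:
x = -1 - 17t, y = 9, z = -2 + 8t

x = -1 - 17t, y = 9, z = -2 + 8t


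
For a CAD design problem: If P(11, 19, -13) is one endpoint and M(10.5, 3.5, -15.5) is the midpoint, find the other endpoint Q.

Q = 2M - P
  = (2·10.5 - 11, 2·3.5 - 19, 2·(-15.5) - (-13))
  = (21 - 11, 7 - 19, -31 + 13)
  = (10, -12, -18)

(10, -12, -18)


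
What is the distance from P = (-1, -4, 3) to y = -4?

distance = |a·x₀ + b·y₀ + c·z₀ - d| / √(a² + b² + c²)
  = |0·(-1) + 1·(-4) + 0·3 - (-4)| / √(0² + 1² + 0²)
  = |0 - 4 + 0 + 4| / √(0 + 1 + 0)
  = |0| / √1
  = 0 / 1
  ≈ 0

0


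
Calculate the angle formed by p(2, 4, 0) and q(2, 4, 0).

p·q = 2·2 + 4·4 + 0·0 = 4 + 16 + 0 = 20
|p| = √(2² + 4² + 0²) = √20 ≈ 4.472
|q| = √(2² + 4² + 0²) = √20 ≈ 4.472
cos θ = (p·q)/(|p||q|) = 20/(4.472·4.472) ≈ 1
θ = arccos(1) ≈ 0°

0°


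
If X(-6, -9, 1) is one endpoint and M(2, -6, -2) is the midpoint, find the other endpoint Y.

Y = 2M - X
  = (2·2 - (-6), 2·(-6) - (-9), 2·(-2) - 1)
  = (4 + 6, -12 + 9, -4 - 1)
  = (10, -3, -5)

(10, -3, -5)


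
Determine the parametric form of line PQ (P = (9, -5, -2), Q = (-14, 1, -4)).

Direction vector d = Q - P = (-14 - 9, 1 + 5, -4 + 2) = (-23, 6, -2)
Parametric form r = P + t·d:
x = 9 - 23t, y = -5 + 6t, z = -2 - 2t

x = 9 - 23t, y = -5 + 6t, z = -2 - 2t


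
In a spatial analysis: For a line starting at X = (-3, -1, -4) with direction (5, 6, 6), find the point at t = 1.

P(t) = X + t·d
  = (-3 + 5·1, -1 + 6·1, -4 + 6·1)
  = (-3 + 5, -1 + 6, -4 + 6)
  = (2, 5, 2)

(2, 5, 2)


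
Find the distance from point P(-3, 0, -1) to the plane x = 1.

distance = |a·x₀ + b·y₀ + c·z₀ - d| / √(a² + b² + c²)
  = |1·(-3) + 0·0 + 0·(-1) - 1| / √(1² + 0² + 0²)
  = |-3 + 0 + 0 - 1| / √(1 + 0 + 0)
  = |-4| / √1
  = 4 / 1
  ≈ 4

4


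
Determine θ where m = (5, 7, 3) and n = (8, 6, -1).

m·n = 5·8 + 7·6 + 3·(-1) = 40 + 42 - 3 = 79
|m| = √(5² + 7² + 3²) = √83 ≈ 9.11
|n| = √(8² + 6² + (-1)²) = √101 ≈ 10.05
cos θ = (m·n)/(|m||n|) = 79/(9.11·10.05) ≈ 0.8628
θ = arccos(0.8628) ≈ 30.36°

30.36°


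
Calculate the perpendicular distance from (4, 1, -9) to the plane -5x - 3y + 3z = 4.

distance = |a·x₀ + b·y₀ + c·z₀ - d| / √(a² + b² + c²)
  = |(-5)·4 + (-3)·1 + 3·(-9) - 4| / √((-5)² + (-3)² + 3²)
  = |-20 - 3 - 27 - 4| / √(25 + 9 + 9)
  = |-54| / √43
  = 54 / 6.557
  ≈ 8.235

8.235


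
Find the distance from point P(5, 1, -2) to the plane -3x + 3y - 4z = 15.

distance = |a·x₀ + b·y₀ + c·z₀ - d| / √(a² + b² + c²)
  = |(-3)·5 + 3·1 + (-4)·(-2) - 15| / √((-3)² + 3² + (-4)²)
  = |-15 + 3 + 8 - 15| / √(9 + 9 + 16)
  = |-19| / √34
  = 19 / 5.831
  ≈ 3.258

3.258


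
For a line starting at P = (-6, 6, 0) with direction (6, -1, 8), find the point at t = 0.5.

P(t) = P + t·d
  = (-6 + 6·0.5, 6 + (-1)·0.5, 0 + 8·0.5)
  = (-6 + 3, 6 - 0.5, 0 + 4)
  = (-3, 5.5, 4)

(-3, 5.5, 4)


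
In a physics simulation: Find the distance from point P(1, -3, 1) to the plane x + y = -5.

distance = |a·x₀ + b·y₀ + c·z₀ - d| / √(a² + b² + c²)
  = |1·1 + 1·(-3) + 0·1 - (-5)| / √(1² + 1² + 0²)
  = |1 - 3 + 0 + 5| / √(1 + 1 + 0)
  = |3| / √2
  = 3 / 1.414
  ≈ 2.121

2.121


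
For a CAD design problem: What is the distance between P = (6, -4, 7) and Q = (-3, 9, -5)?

d = √[(x₂-x₁)² + (y₂-y₁)² + (z₂-z₁)²]
  = √[(-9)² + 13² + (-12)²]
  = √[81 + 169 + 144]
  = √394
  ≈ 19.85

19.85


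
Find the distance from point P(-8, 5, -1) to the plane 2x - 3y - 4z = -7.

distance = |a·x₀ + b·y₀ + c·z₀ - d| / √(a² + b² + c²)
  = |2·(-8) + (-3)·5 + (-4)·(-1) - (-7)| / √(2² + (-3)² + (-4)²)
  = |-16 - 15 + 4 + 7| / √(4 + 9 + 16)
  = |-20| / √29
  = 20 / 5.385
  ≈ 3.714

3.714


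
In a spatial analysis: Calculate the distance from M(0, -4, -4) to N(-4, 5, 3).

d = √[(x₂-x₁)² + (y₂-y₁)² + (z₂-z₁)²]
  = √[(-4)² + 9² + 7²]
  = √[16 + 81 + 49]
  = √146
  ≈ 12.08

12.08


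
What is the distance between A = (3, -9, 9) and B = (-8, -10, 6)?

d = √[(x₂-x₁)² + (y₂-y₁)² + (z₂-z₁)²]
  = √[(-11)² + (-1)² + (-3)²]
  = √[121 + 1 + 9]
  = √131
  ≈ 11.45

11.45


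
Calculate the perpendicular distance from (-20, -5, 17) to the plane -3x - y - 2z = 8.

distance = |a·x₀ + b·y₀ + c·z₀ - d| / √(a² + b² + c²)
  = |(-3)·(-20) + (-1)·(-5) + (-2)·17 - 8| / √((-3)² + (-1)² + (-2)²)
  = |60 + 5 - 34 - 8| / √(9 + 1 + 4)
  = |23| / √14
  = 23 / 3.742
  ≈ 6.147

6.147


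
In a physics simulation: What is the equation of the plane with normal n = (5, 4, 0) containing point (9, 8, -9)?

The plane through P with normal n = (a, b, c) satisfies n·(r - P) = 0,
i.e. ax + by + cz = a·x₀ + b·y₀ + c·z₀.
d = 5·9 + 4·8 + 0·(-9)
  = 45 + 32 + 0
  = 77
Equation: 5x + 4y = 77

5x + 4y = 77


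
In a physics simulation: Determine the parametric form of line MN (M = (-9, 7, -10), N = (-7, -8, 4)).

Direction vector d = N - M = (-7 + 9, -8 - 7, 4 + 10) = (2, -15, 14)
Parametric form r = M + t·d:
x = -9 + 2t, y = 7 - 15t, z = -10 + 14t

x = -9 + 2t, y = 7 - 15t, z = -10 + 14t


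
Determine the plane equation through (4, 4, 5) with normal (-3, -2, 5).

The plane through P with normal n = (a, b, c) satisfies n·(r - P) = 0,
i.e. ax + by + cz = a·x₀ + b·y₀ + c·z₀.
d = (-3)·4 + (-2)·4 + 5·5
  = -12 - 8 + 25
  = 5
Equation: -3x - 2y + 5z = 5

-3x - 2y + 5z = 5


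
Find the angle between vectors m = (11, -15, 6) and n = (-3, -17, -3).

m·n = 11·(-3) + (-15)·(-17) + 6·(-3) = -33 + 255 - 18 = 204
|m| = √(11² + (-15)² + 6²) = √382 ≈ 19.54
|n| = √((-3)² + (-17)² + (-3)²) = √307 ≈ 17.52
cos θ = (m·n)/(|m||n|) = 204/(19.54·17.52) ≈ 0.5957
θ = arccos(0.5957) ≈ 53.44°

53.44°


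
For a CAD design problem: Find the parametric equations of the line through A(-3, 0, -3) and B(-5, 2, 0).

Direction vector d = B - A = (-5 + 3, 2 + 0, 0 + 3) = (-2, 2, 3)
Parametric form r = A + t·d:
x = -3 - 2t, y = 0 + 2t, z = -3 + 3t

x = -3 - 2t, y = 0 + 2t, z = -3 + 3t


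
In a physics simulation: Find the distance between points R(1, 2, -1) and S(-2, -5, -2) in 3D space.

d = √[(x₂-x₁)² + (y₂-y₁)² + (z₂-z₁)²]
  = √[(-3)² + (-7)² + (-1)²]
  = √[9 + 49 + 1]
  = √59
  ≈ 7.681

7.681


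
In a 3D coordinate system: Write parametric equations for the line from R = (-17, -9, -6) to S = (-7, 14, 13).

Direction vector d = S - R = (-7 + 17, 14 + 9, 13 + 6) = (10, 23, 19)
Parametric form r = R + t·d:
x = -17 + 10t, y = -9 + 23t, z = -6 + 19t

x = -17 + 10t, y = -9 + 23t, z = -6 + 19t


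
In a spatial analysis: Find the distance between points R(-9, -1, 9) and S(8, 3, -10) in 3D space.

d = √[(x₂-x₁)² + (y₂-y₁)² + (z₂-z₁)²]
  = √[17² + 4² + (-19)²]
  = √[289 + 16 + 361]
  = √666
  ≈ 25.81

25.81


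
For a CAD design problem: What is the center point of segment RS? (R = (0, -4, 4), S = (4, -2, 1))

M = ((x₁+x₂)/2, (y₁+y₂)/2, (z₁+z₂)/2)
  = ((0 + 4)/2, (-4 - 2)/2, (4 + 1)/2)
  = (4/2, -6/2, 5/2)
  = (2, -3, 2.5)

(2, -3, 2.5)


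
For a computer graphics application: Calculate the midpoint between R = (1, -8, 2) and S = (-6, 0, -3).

M = ((x₁+x₂)/2, (y₁+y₂)/2, (z₁+z₂)/2)
  = ((1 - 6)/2, (-8 + 0)/2, (2 - 3)/2)
  = (-5/2, -8/2, -1/2)
  = (-2.5, -4, -0.5)

(-2.5, -4, -0.5)


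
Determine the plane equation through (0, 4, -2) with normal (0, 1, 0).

The plane through P with normal n = (a, b, c) satisfies n·(r - P) = 0,
i.e. ax + by + cz = a·x₀ + b·y₀ + c·z₀.
d = 0·0 + 1·4 + 0·(-2)
  = 0 + 4 + 0
  = 4
Equation: y = 4

y = 4


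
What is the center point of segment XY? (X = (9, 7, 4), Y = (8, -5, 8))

M = ((x₁+x₂)/2, (y₁+y₂)/2, (z₁+z₂)/2)
  = ((9 + 8)/2, (7 - 5)/2, (4 + 8)/2)
  = (17/2, 2/2, 12/2)
  = (8.5, 1, 6)

(8.5, 1, 6)


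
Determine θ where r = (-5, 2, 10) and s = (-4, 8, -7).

r·s = (-5)·(-4) + 2·8 + 10·(-7) = 20 + 16 - 70 = -34
|r| = √((-5)² + 2² + 10²) = √129 ≈ 11.36
|s| = √((-4)² + 8² + (-7)²) = √129 ≈ 11.36
cos θ = (r·s)/(|r||s|) = -34/(11.36·11.36) ≈ -0.2636
θ = arccos(-0.2636) ≈ 105.3°

105.3°


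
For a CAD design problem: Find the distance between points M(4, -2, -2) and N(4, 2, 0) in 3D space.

d = √[(x₂-x₁)² + (y₂-y₁)² + (z₂-z₁)²]
  = √[0² + 4² + 2²]
  = √[0 + 16 + 4]
  = √20
  ≈ 4.472

4.472


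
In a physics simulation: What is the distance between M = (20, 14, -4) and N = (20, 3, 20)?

d = √[(x₂-x₁)² + (y₂-y₁)² + (z₂-z₁)²]
  = √[0² + (-11)² + 24²]
  = √[0 + 121 + 576]
  = √697
  ≈ 26.4

26.4


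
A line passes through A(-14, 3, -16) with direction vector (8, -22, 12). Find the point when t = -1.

P(t) = A + t·d
  = (-14 + 8·(-1), 3 + (-22)·(-1), -16 + 12·(-1))
  = (-14 - 8, 3 + 22, -16 - 12)
  = (-22, 25, -28)

(-22, 25, -28)


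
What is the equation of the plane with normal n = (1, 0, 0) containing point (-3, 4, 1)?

The plane through P with normal n = (a, b, c) satisfies n·(r - P) = 0,
i.e. ax + by + cz = a·x₀ + b·y₀ + c·z₀.
d = 1·(-3) + 0·4 + 0·1
  = -3 + 0 + 0
  = -3
Equation: x = -3

x = -3


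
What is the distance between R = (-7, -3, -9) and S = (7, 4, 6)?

d = √[(x₂-x₁)² + (y₂-y₁)² + (z₂-z₁)²]
  = √[14² + 7² + 15²]
  = √[196 + 49 + 225]
  = √470
  ≈ 21.68

21.68


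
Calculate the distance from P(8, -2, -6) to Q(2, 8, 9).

d = √[(x₂-x₁)² + (y₂-y₁)² + (z₂-z₁)²]
  = √[(-6)² + 10² + 15²]
  = √[36 + 100 + 225]
  = √361
  ≈ 19

19


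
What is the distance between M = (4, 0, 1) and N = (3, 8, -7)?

d = √[(x₂-x₁)² + (y₂-y₁)² + (z₂-z₁)²]
  = √[(-1)² + 8² + (-8)²]
  = √[1 + 64 + 64]
  = √129
  ≈ 11.36

11.36


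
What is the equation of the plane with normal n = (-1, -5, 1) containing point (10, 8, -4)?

The plane through P with normal n = (a, b, c) satisfies n·(r - P) = 0,
i.e. ax + by + cz = a·x₀ + b·y₀ + c·z₀.
d = (-1)·10 + (-5)·8 + 1·(-4)
  = -10 - 40 - 4
  = -54
Equation: -x - 5y + z = -54

-x - 5y + z = -54


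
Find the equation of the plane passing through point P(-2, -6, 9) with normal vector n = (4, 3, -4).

The plane through P with normal n = (a, b, c) satisfies n·(r - P) = 0,
i.e. ax + by + cz = a·x₀ + b·y₀ + c·z₀.
d = 4·(-2) + 3·(-6) + (-4)·9
  = -8 - 18 - 36
  = -62
Equation: 4x + 3y - 4z = -62

4x + 3y - 4z = -62


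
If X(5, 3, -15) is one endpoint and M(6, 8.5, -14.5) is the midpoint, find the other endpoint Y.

Y = 2M - X
  = (2·6 - 5, 2·8.5 - 3, 2·(-14.5) - (-15))
  = (12 - 5, 17 - 3, -29 + 15)
  = (7, 14, -14)

(7, 14, -14)


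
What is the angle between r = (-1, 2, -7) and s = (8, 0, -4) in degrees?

r·s = (-1)·8 + 2·0 + (-7)·(-4) = -8 + 0 + 28 = 20
|r| = √((-1)² + 2² + (-7)²) = √54 ≈ 7.348
|s| = √(8² + 0² + (-4)²) = √80 ≈ 8.944
cos θ = (r·s)/(|r||s|) = 20/(7.348·8.944) ≈ 0.3043
θ = arccos(0.3043) ≈ 72.28°

72.28°


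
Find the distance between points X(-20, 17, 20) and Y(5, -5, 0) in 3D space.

d = √[(x₂-x₁)² + (y₂-y₁)² + (z₂-z₁)²]
  = √[25² + (-22)² + (-20)²]
  = √[625 + 484 + 400]
  = √1509
  ≈ 38.85

38.85


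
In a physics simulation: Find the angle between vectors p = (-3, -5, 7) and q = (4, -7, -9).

p·q = (-3)·4 + (-5)·(-7) + 7·(-9) = -12 + 35 - 63 = -40
|p| = √((-3)² + (-5)² + 7²) = √83 ≈ 9.11
|q| = √(4² + (-7)² + (-9)²) = √146 ≈ 12.08
cos θ = (p·q)/(|p||q|) = -40/(9.11·12.08) ≈ -0.3634
θ = arccos(-0.3634) ≈ 111.3°

111.3°


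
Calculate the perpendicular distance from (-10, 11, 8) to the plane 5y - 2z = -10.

distance = |a·x₀ + b·y₀ + c·z₀ - d| / √(a² + b² + c²)
  = |0·(-10) + 5·11 + (-2)·8 - (-10)| / √(0² + 5² + (-2)²)
  = |0 + 55 - 16 + 10| / √(0 + 25 + 4)
  = |49| / √29
  = 49 / 5.385
  ≈ 9.099

9.099


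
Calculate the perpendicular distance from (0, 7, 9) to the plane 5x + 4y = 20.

distance = |a·x₀ + b·y₀ + c·z₀ - d| / √(a² + b² + c²)
  = |5·0 + 4·7 + 0·9 - 20| / √(5² + 4² + 0²)
  = |0 + 28 + 0 - 20| / √(25 + 16 + 0)
  = |8| / √41
  = 8 / 6.403
  ≈ 1.249

1.249


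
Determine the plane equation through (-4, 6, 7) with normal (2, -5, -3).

The plane through P with normal n = (a, b, c) satisfies n·(r - P) = 0,
i.e. ax + by + cz = a·x₀ + b·y₀ + c·z₀.
d = 2·(-4) + (-5)·6 + (-3)·7
  = -8 - 30 - 21
  = -59
Equation: 2x - 5y - 3z = -59

2x - 5y - 3z = -59


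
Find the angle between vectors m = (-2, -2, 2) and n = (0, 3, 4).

m·n = (-2)·0 + (-2)·3 + 2·4 = 0 - 6 + 8 = 2
|m| = √((-2)² + (-2)² + 2²) = √12 ≈ 3.464
|n| = √(0² + 3² + 4²) = √25 ≈ 5
cos θ = (m·n)/(|m||n|) = 2/(3.464·5) ≈ 0.1155
θ = arccos(0.1155) ≈ 83.37°

83.37°


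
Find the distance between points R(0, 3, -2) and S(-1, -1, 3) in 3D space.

d = √[(x₂-x₁)² + (y₂-y₁)² + (z₂-z₁)²]
  = √[(-1)² + (-4)² + 5²]
  = √[1 + 16 + 25]
  = √42
  ≈ 6.481

6.481


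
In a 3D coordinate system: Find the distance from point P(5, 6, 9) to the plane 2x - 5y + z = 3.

distance = |a·x₀ + b·y₀ + c·z₀ - d| / √(a² + b² + c²)
  = |2·5 + (-5)·6 + 1·9 - 3| / √(2² + (-5)² + 1²)
  = |10 - 30 + 9 - 3| / √(4 + 25 + 1)
  = |-14| / √30
  = 14 / 5.477
  ≈ 2.556

2.556


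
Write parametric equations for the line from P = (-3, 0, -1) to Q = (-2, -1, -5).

Direction vector d = Q - P = (-2 + 3, -1 + 0, -5 + 1) = (1, -1, -4)
Parametric form r = P + t·d:
x = -3 + t, y = 0 - t, z = -1 - 4t

x = -3 + t, y = 0 - t, z = -1 - 4t


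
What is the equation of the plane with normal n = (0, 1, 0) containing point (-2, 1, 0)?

The plane through P with normal n = (a, b, c) satisfies n·(r - P) = 0,
i.e. ax + by + cz = a·x₀ + b·y₀ + c·z₀.
d = 0·(-2) + 1·1 + 0·0
  = 0 + 1 + 0
  = 1
Equation: y = 1

y = 1


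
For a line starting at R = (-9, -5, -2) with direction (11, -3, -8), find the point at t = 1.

P(t) = R + t·d
  = (-9 + 11·1, -5 + (-3)·1, -2 + (-8)·1)
  = (-9 + 11, -5 - 3, -2 - 8)
  = (2, -8, -10)

(2, -8, -10)


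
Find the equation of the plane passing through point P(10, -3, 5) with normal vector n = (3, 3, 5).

The plane through P with normal n = (a, b, c) satisfies n·(r - P) = 0,
i.e. ax + by + cz = a·x₀ + b·y₀ + c·z₀.
d = 3·10 + 3·(-3) + 5·5
  = 30 - 9 + 25
  = 46
Equation: 3x + 3y + 5z = 46

3x + 3y + 5z = 46


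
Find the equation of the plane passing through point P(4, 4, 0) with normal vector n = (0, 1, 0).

The plane through P with normal n = (a, b, c) satisfies n·(r - P) = 0,
i.e. ax + by + cz = a·x₀ + b·y₀ + c·z₀.
d = 0·4 + 1·4 + 0·0
  = 0 + 4 + 0
  = 4
Equation: y = 4

y = 4


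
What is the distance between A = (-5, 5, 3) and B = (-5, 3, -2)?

d = √[(x₂-x₁)² + (y₂-y₁)² + (z₂-z₁)²]
  = √[0² + (-2)² + (-5)²]
  = √[0 + 4 + 25]
  = √29
  ≈ 5.385

5.385


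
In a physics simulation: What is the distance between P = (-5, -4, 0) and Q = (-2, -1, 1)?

d = √[(x₂-x₁)² + (y₂-y₁)² + (z₂-z₁)²]
  = √[3² + 3² + 1²]
  = √[9 + 9 + 1]
  = √19
  ≈ 4.359

4.359


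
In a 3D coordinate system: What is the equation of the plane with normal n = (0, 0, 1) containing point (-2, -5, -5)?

The plane through P with normal n = (a, b, c) satisfies n·(r - P) = 0,
i.e. ax + by + cz = a·x₀ + b·y₀ + c·z₀.
d = 0·(-2) + 0·(-5) + 1·(-5)
  = 0 + 0 - 5
  = -5
Equation: z = -5

z = -5


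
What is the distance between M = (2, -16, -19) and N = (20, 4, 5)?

d = √[(x₂-x₁)² + (y₂-y₁)² + (z₂-z₁)²]
  = √[18² + 20² + 24²]
  = √[324 + 400 + 576]
  = √1300
  ≈ 36.06

36.06


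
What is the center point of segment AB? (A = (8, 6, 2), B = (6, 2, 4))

M = ((x₁+x₂)/2, (y₁+y₂)/2, (z₁+z₂)/2)
  = ((8 + 6)/2, (6 + 2)/2, (2 + 4)/2)
  = (14/2, 8/2, 6/2)
  = (7, 4, 3)

(7, 4, 3)


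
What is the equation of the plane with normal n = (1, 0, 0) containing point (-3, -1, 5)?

The plane through P with normal n = (a, b, c) satisfies n·(r - P) = 0,
i.e. ax + by + cz = a·x₀ + b·y₀ + c·z₀.
d = 1·(-3) + 0·(-1) + 0·5
  = -3 + 0 + 0
  = -3
Equation: x = -3

x = -3


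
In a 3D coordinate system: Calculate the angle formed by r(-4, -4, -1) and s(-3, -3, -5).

r·s = (-4)·(-3) + (-4)·(-3) + (-1)·(-5) = 12 + 12 + 5 = 29
|r| = √((-4)² + (-4)² + (-1)²) = √33 ≈ 5.745
|s| = √((-3)² + (-3)² + (-5)²) = √43 ≈ 6.557
cos θ = (r·s)/(|r||s|) = 29/(5.745·6.557) ≈ 0.7699
θ = arccos(0.7699) ≈ 39.66°

39.66°


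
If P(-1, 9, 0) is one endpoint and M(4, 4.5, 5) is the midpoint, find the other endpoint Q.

Q = 2M - P
  = (2·4 - (-1), 2·4.5 - 9, 2·5 - 0)
  = (8 + 1, 9 - 9, 10 + 0)
  = (9, 0, 10)

(9, 0, 10)


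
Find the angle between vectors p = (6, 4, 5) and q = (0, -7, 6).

p·q = 6·0 + 4·(-7) + 5·6 = 0 - 28 + 30 = 2
|p| = √(6² + 4² + 5²) = √77 ≈ 8.775
|q| = √(0² + (-7)² + 6²) = √85 ≈ 9.22
cos θ = (p·q)/(|p||q|) = 2/(8.775·9.22) ≈ 0.02472
θ = arccos(0.02472) ≈ 88.58°

88.58°


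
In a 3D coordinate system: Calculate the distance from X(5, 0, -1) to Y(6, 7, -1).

d = √[(x₂-x₁)² + (y₂-y₁)² + (z₂-z₁)²]
  = √[1² + 7² + 0²]
  = √[1 + 49 + 0]
  = √50
  ≈ 7.071

7.071


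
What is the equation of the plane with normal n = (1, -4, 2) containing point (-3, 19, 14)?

The plane through P with normal n = (a, b, c) satisfies n·(r - P) = 0,
i.e. ax + by + cz = a·x₀ + b·y₀ + c·z₀.
d = 1·(-3) + (-4)·19 + 2·14
  = -3 - 76 + 28
  = -51
Equation: x - 4y + 2z = -51

x - 4y + 2z = -51


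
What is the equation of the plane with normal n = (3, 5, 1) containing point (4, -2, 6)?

The plane through P with normal n = (a, b, c) satisfies n·(r - P) = 0,
i.e. ax + by + cz = a·x₀ + b·y₀ + c·z₀.
d = 3·4 + 5·(-2) + 1·6
  = 12 - 10 + 6
  = 8
Equation: 3x + 5y + z = 8

3x + 5y + z = 8


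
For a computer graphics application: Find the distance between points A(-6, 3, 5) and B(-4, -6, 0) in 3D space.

d = √[(x₂-x₁)² + (y₂-y₁)² + (z₂-z₁)²]
  = √[2² + (-9)² + (-5)²]
  = √[4 + 81 + 25]
  = √110
  ≈ 10.49

10.49


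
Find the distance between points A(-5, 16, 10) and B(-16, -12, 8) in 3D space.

d = √[(x₂-x₁)² + (y₂-y₁)² + (z₂-z₁)²]
  = √[(-11)² + (-28)² + (-2)²]
  = √[121 + 784 + 4]
  = √909
  ≈ 30.15

30.15


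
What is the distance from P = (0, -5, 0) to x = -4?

distance = |a·x₀ + b·y₀ + c·z₀ - d| / √(a² + b² + c²)
  = |1·0 + 0·(-5) + 0·0 - (-4)| / √(1² + 0² + 0²)
  = |0 + 0 + 0 + 4| / √(1 + 0 + 0)
  = |4| / √1
  = 4 / 1
  ≈ 4

4


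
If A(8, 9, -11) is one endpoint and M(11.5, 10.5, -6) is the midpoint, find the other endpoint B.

B = 2M - A
  = (2·11.5 - 8, 2·10.5 - 9, 2·(-6) - (-11))
  = (23 - 8, 21 - 9, -12 + 11)
  = (15, 12, -1)

(15, 12, -1)


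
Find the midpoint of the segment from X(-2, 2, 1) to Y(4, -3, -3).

M = ((x₁+x₂)/2, (y₁+y₂)/2, (z₁+z₂)/2)
  = ((-2 + 4)/2, (2 - 3)/2, (1 - 3)/2)
  = (2/2, -1/2, -2/2)
  = (1, -0.5, -1)

(1, -0.5, -1)


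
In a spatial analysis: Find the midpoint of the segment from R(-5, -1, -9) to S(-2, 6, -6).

M = ((x₁+x₂)/2, (y₁+y₂)/2, (z₁+z₂)/2)
  = ((-5 - 2)/2, (-1 + 6)/2, (-9 - 6)/2)
  = (-7/2, 5/2, -15/2)
  = (-3.5, 2.5, -7.5)

(-3.5, 2.5, -7.5)


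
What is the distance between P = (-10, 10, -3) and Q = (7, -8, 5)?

d = √[(x₂-x₁)² + (y₂-y₁)² + (z₂-z₁)²]
  = √[17² + (-18)² + 8²]
  = √[289 + 324 + 64]
  = √677
  ≈ 26.02

26.02


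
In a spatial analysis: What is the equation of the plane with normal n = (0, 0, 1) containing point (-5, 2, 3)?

The plane through P with normal n = (a, b, c) satisfies n·(r - P) = 0,
i.e. ax + by + cz = a·x₀ + b·y₀ + c·z₀.
d = 0·(-5) + 0·2 + 1·3
  = 0 + 0 + 3
  = 3
Equation: z = 3

z = 3


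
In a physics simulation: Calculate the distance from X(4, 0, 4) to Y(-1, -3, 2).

d = √[(x₂-x₁)² + (y₂-y₁)² + (z₂-z₁)²]
  = √[(-5)² + (-3)² + (-2)²]
  = √[25 + 9 + 4]
  = √38
  ≈ 6.164

6.164


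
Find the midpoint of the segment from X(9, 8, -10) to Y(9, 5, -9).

M = ((x₁+x₂)/2, (y₁+y₂)/2, (z₁+z₂)/2)
  = ((9 + 9)/2, (8 + 5)/2, (-10 - 9)/2)
  = (18/2, 13/2, -19/2)
  = (9, 6.5, -9.5)

(9, 6.5, -9.5)


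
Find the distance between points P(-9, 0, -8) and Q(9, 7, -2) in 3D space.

d = √[(x₂-x₁)² + (y₂-y₁)² + (z₂-z₁)²]
  = √[18² + 7² + 6²]
  = √[324 + 49 + 36]
  = √409
  ≈ 20.22

20.22


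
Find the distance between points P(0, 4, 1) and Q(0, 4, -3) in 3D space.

d = √[(x₂-x₁)² + (y₂-y₁)² + (z₂-z₁)²]
  = √[0² + 0² + (-4)²]
  = √[0 + 0 + 16]
  = √16
  ≈ 4

4


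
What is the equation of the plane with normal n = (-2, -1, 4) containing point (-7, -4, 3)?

The plane through P with normal n = (a, b, c) satisfies n·(r - P) = 0,
i.e. ax + by + cz = a·x₀ + b·y₀ + c·z₀.
d = (-2)·(-7) + (-1)·(-4) + 4·3
  = 14 + 4 + 12
  = 30
Equation: -2x - y + 4z = 30

-2x - y + 4z = 30


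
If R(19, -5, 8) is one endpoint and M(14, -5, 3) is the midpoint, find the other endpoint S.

S = 2M - R
  = (2·14 - 19, 2·(-5) - (-5), 2·3 - 8)
  = (28 - 19, -10 + 5, 6 - 8)
  = (9, -5, -2)

(9, -5, -2)


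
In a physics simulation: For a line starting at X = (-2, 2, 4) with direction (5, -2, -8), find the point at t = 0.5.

P(t) = X + t·d
  = (-2 + 5·0.5, 2 + (-2)·0.5, 4 + (-8)·0.5)
  = (-2 + 2.5, 2 - 1, 4 - 4)
  = (0.5, 1, 0)

(0.5, 1, 0)


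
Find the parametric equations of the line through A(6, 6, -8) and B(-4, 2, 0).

Direction vector d = B - A = (-4 - 6, 2 - 6, 0 + 8) = (-10, -4, 8)
Parametric form r = A + t·d:
x = 6 - 10t, y = 6 - 4t, z = -8 + 8t

x = 6 - 10t, y = 6 - 4t, z = -8 + 8t


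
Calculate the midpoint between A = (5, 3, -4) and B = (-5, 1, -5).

M = ((x₁+x₂)/2, (y₁+y₂)/2, (z₁+z₂)/2)
  = ((5 - 5)/2, (3 + 1)/2, (-4 - 5)/2)
  = (0/2, 4/2, -9/2)
  = (0, 2, -4.5)

(0, 2, -4.5)


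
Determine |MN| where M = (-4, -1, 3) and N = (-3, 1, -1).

d = √[(x₂-x₁)² + (y₂-y₁)² + (z₂-z₁)²]
  = √[1² + 2² + (-4)²]
  = √[1 + 4 + 16]
  = √21
  ≈ 4.583

4.583


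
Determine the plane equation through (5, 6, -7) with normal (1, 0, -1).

The plane through P with normal n = (a, b, c) satisfies n·(r - P) = 0,
i.e. ax + by + cz = a·x₀ + b·y₀ + c·z₀.
d = 1·5 + 0·6 + (-1)·(-7)
  = 5 + 0 + 7
  = 12
Equation: x - z = 12

x - z = 12


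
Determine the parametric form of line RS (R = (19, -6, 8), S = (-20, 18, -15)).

Direction vector d = S - R = (-20 - 19, 18 + 6, -15 - 8) = (-39, 24, -23)
Parametric form r = R + t·d:
x = 19 - 39t, y = -6 + 24t, z = 8 - 23t

x = 19 - 39t, y = -6 + 24t, z = 8 - 23t


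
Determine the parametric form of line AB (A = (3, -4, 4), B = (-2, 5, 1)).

Direction vector d = B - A = (-2 - 3, 5 + 4, 1 - 4) = (-5, 9, -3)
Parametric form r = A + t·d:
x = 3 - 5t, y = -4 + 9t, z = 4 - 3t

x = 3 - 5t, y = -4 + 9t, z = 4 - 3t


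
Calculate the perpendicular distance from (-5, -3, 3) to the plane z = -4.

distance = |a·x₀ + b·y₀ + c·z₀ - d| / √(a² + b² + c²)
  = |0·(-5) + 0·(-3) + 1·3 - (-4)| / √(0² + 0² + 1²)
  = |0 + 0 + 3 + 4| / √(0 + 0 + 1)
  = |7| / √1
  = 7 / 1
  ≈ 7

7


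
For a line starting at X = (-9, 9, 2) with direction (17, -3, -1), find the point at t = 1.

P(t) = X + t·d
  = (-9 + 17·1, 9 + (-3)·1, 2 + (-1)·1)
  = (-9 + 17, 9 - 3, 2 - 1)
  = (8, 6, 1)

(8, 6, 1)


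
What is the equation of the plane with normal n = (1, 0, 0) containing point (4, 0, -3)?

The plane through P with normal n = (a, b, c) satisfies n·(r - P) = 0,
i.e. ax + by + cz = a·x₀ + b·y₀ + c·z₀.
d = 1·4 + 0·0 + 0·(-3)
  = 4 + 0 + 0
  = 4
Equation: x = 4

x = 4


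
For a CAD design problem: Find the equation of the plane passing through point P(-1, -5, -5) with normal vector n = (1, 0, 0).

The plane through P with normal n = (a, b, c) satisfies n·(r - P) = 0,
i.e. ax + by + cz = a·x₀ + b·y₀ + c·z₀.
d = 1·(-1) + 0·(-5) + 0·(-5)
  = -1 + 0 + 0
  = -1
Equation: x = -1

x = -1


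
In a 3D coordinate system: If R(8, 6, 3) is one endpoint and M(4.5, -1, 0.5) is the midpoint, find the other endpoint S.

S = 2M - R
  = (2·4.5 - 8, 2·(-1) - 6, 2·0.5 - 3)
  = (9 - 8, -2 - 6, 1 - 3)
  = (1, -8, -2)

(1, -8, -2)


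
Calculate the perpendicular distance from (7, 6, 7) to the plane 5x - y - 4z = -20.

distance = |a·x₀ + b·y₀ + c·z₀ - d| / √(a² + b² + c²)
  = |5·7 + (-1)·6 + (-4)·7 - (-20)| / √(5² + (-1)² + (-4)²)
  = |35 - 6 - 28 + 20| / √(25 + 1 + 16)
  = |21| / √42
  = 21 / 6.481
  ≈ 3.24

3.24


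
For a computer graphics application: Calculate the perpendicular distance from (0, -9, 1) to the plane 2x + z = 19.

distance = |a·x₀ + b·y₀ + c·z₀ - d| / √(a² + b² + c²)
  = |2·0 + 0·(-9) + 1·1 - 19| / √(2² + 0² + 1²)
  = |0 + 0 + 1 - 19| / √(4 + 0 + 1)
  = |-18| / √5
  = 18 / 2.236
  ≈ 8.05

8.05


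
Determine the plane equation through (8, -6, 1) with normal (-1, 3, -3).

The plane through P with normal n = (a, b, c) satisfies n·(r - P) = 0,
i.e. ax + by + cz = a·x₀ + b·y₀ + c·z₀.
d = (-1)·8 + 3·(-6) + (-3)·1
  = -8 - 18 - 3
  = -29
Equation: -x + 3y - 3z = -29

-x + 3y - 3z = -29


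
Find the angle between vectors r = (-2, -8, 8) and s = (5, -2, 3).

r·s = (-2)·5 + (-8)·(-2) + 8·3 = -10 + 16 + 24 = 30
|r| = √((-2)² + (-8)² + 8²) = √132 ≈ 11.49
|s| = √(5² + (-2)² + 3²) = √38 ≈ 6.164
cos θ = (r·s)/(|r||s|) = 30/(11.49·6.164) ≈ 0.4236
θ = arccos(0.4236) ≈ 64.94°

64.94°


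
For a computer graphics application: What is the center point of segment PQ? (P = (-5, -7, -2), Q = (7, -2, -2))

M = ((x₁+x₂)/2, (y₁+y₂)/2, (z₁+z₂)/2)
  = ((-5 + 7)/2, (-7 - 2)/2, (-2 - 2)/2)
  = (2/2, -9/2, -4/2)
  = (1, -4.5, -2)

(1, -4.5, -2)


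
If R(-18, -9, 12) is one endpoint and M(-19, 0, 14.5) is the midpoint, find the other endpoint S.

S = 2M - R
  = (2·(-19) - (-18), 2·0 - (-9), 2·14.5 - 12)
  = (-38 + 18, 0 + 9, 29 - 12)
  = (-20, 9, 17)

(-20, 9, 17)


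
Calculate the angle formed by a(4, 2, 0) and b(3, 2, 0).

a·b = 4·3 + 2·2 + 0·0 = 12 + 4 + 0 = 16
|a| = √(4² + 2² + 0²) = √20 ≈ 4.472
|b| = √(3² + 2² + 0²) = √13 ≈ 3.606
cos θ = (a·b)/(|a||b|) = 16/(4.472·3.606) ≈ 0.9923
θ = arccos(0.9923) ≈ 7.125°

7.125°


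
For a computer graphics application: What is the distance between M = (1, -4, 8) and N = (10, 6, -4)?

d = √[(x₂-x₁)² + (y₂-y₁)² + (z₂-z₁)²]
  = √[9² + 10² + (-12)²]
  = √[81 + 100 + 144]
  = √325
  ≈ 18.03

18.03


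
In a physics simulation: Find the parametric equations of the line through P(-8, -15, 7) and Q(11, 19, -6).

Direction vector d = Q - P = (11 + 8, 19 + 15, -6 - 7) = (19, 34, -13)
Parametric form r = P + t·d:
x = -8 + 19t, y = -15 + 34t, z = 7 - 13t

x = -8 + 19t, y = -15 + 34t, z = 7 - 13t


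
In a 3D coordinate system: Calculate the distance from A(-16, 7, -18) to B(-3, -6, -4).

d = √[(x₂-x₁)² + (y₂-y₁)² + (z₂-z₁)²]
  = √[13² + (-13)² + 14²]
  = √[169 + 169 + 196]
  = √534
  ≈ 23.11

23.11


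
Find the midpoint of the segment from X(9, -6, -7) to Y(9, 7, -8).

M = ((x₁+x₂)/2, (y₁+y₂)/2, (z₁+z₂)/2)
  = ((9 + 9)/2, (-6 + 7)/2, (-7 - 8)/2)
  = (18/2, 1/2, -15/2)
  = (9, 0.5, -7.5)

(9, 0.5, -7.5)


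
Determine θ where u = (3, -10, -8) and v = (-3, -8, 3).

u·v = 3·(-3) + (-10)·(-8) + (-8)·3 = -9 + 80 - 24 = 47
|u| = √(3² + (-10)² + (-8)²) = √173 ≈ 13.15
|v| = √((-3)² + (-8)² + 3²) = √82 ≈ 9.055
cos θ = (u·v)/(|u||v|) = 47/(13.15·9.055) ≈ 0.3946
θ = arccos(0.3946) ≈ 66.76°

66.76°
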